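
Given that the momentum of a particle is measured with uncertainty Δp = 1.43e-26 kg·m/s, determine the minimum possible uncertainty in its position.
3.687 nm

Using the Heisenberg uncertainty principle:
ΔxΔp ≥ ℏ/2

The minimum uncertainty in position is:
Δx_min = ℏ/(2Δp)
Δx_min = (1.055e-34 J·s) / (2 × 1.430e-26 kg·m/s)
Δx_min = 3.687e-09 m = 3.687 nm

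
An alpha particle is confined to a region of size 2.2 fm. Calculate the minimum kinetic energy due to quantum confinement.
269.795 keV

Using the uncertainty principle:

1. Position uncertainty: Δx ≈ 2.200e-15 m
2. Minimum momentum uncertainty: Δp = ℏ/(2Δx) = 2.397e-20 kg·m/s
3. Minimum kinetic energy:
   KE = (Δp)²/(2m) = (2.397e-20)²/(2 × 6.645e-27 kg)
   KE = 4.323e-14 J = 269.795 keV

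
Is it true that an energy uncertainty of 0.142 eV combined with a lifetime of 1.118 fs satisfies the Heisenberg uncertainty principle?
No, it violates the uncertainty relation.

Calculate the product ΔEΔt:
ΔE = 0.142 eV = 2.275e-20 J
ΔEΔt = (2.275e-20 J) × (1.118e-15 s)
ΔEΔt = 2.544e-35 J·s

Compare to the minimum allowed value ℏ/2:
ℏ/2 = 5.273e-35 J·s

Since ΔEΔt = 2.544e-35 J·s < 5.273e-35 J·s = ℏ/2,
this violates the uncertainty relation.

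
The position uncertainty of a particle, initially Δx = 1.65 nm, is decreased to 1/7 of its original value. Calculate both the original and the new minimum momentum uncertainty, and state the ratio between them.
Original Δp_min = 3.196 × 10^-26 kg·m/s; new Δp'_min = 2.237 × 10^-25 kg·m/s; ratio Δp'_min/Δp_min = 7.

From the uncertainty principle ΔxΔp ≥ ℏ/2, the minimum momentum uncertainty is Δp_min = ℏ/(2Δx).

Original (Δx = 1.65 nm = 1.650e-09 m):
Δp_min = (1.055e-34 J·s)/(2 × 1.650e-09 m) = 3.196e-26 kg·m/s

When Δx → (1/7)Δx:
Δp'_min = ℏ/(2 × (1/7)Δx) = 7 × ℏ/(2Δx) = 7 × Δp_min
Δp'_min = 7 × 3.196e-26 kg·m/s = 2.237e-25 kg·m/s

Since Δp_min ∝ 1/Δx, when Δx is decreased to 1/7 of its original value, Δp_min increases to 7 times its original value.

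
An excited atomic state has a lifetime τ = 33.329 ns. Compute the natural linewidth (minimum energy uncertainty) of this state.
9.874 neV

Using the energy-time uncertainty principle:
ΔEΔt ≥ ℏ/2

The lifetime τ represents the time uncertainty Δt.
The natural linewidth (minimum energy uncertainty) is:

ΔE = ℏ/(2τ)
ΔE = (1.055e-34 J·s) / (2 × 3.333e-08 s)
ΔE = 1.582e-27 J = 9.874 neV

This natural linewidth limits the precision of spectroscopic measurements.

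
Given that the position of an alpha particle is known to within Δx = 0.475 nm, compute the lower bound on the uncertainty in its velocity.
16.706 m/s

Using the Heisenberg uncertainty principle and Δp = mΔv:
ΔxΔp ≥ ℏ/2
Δx(mΔv) ≥ ℏ/2

The minimum uncertainty in velocity is:
Δv_min = ℏ/(2mΔx)
Δv_min = (1.055e-34 J·s) / (2 × 6.645e-27 kg × 4.750e-10 m)
Δv_min = 1.671e+01 m/s = 16.706 m/s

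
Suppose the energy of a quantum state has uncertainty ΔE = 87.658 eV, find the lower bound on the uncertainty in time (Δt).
3.754 as

Using the energy-time uncertainty principle:
ΔEΔt ≥ ℏ/2

The minimum uncertainty in time is:
Δt_min = ℏ/(2ΔE)
Δt_min = (1.055e-34 J·s) / (2 × 1.404e-17 J)
Δt_min = 3.754e-18 s = 3.754 as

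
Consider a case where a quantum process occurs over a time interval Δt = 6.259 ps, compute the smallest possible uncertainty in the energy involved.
52.581 μeV

Using the energy-time uncertainty principle:
ΔEΔt ≥ ℏ/2

The minimum uncertainty in energy is:
ΔE_min = ℏ/(2Δt)
ΔE_min = (1.055e-34 J·s) / (2 × 6.259e-12 s)
ΔE_min = 8.424e-24 J = 52.581 μeV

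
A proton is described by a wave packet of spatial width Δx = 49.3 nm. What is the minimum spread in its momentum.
1.070 × 10^-27 kg·m/s

For a wave packet, the spatial width Δx and momentum spread Δp are related by the uncertainty principle:
ΔxΔp ≥ ℏ/2

The minimum momentum spread is:
Δp_min = ℏ/(2Δx)
Δp_min = (1.055e-34 J·s) / (2 × 4.930e-08 m)
Δp_min = 1.070e-27 kg·m/s

A wave packet cannot have both a well-defined position and well-defined momentum.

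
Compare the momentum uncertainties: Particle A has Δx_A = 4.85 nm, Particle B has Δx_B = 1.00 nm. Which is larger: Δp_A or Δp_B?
Particle B has the larger minimum momentum uncertainty, by a factor of 4.85.

For each particle, the minimum momentum uncertainty is Δp_min = ℏ/(2Δx):

Particle A: Δp_A = ℏ/(2×4.850e-09 m) = 1.087e-26 kg·m/s
Particle B: Δp_B = ℏ/(2×1.000e-09 m) = 5.273e-26 kg·m/s

Ratio: Δp_B/Δp_A = 4.85

Since Δp_min ∝ 1/Δx, the particle with smaller position uncertainty (B) has larger momentum uncertainty.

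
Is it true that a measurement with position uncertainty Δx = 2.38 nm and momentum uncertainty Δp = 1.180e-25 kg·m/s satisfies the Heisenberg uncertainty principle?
Yes, it satisfies the uncertainty principle.

Calculate the product ΔxΔp:
ΔxΔp = (2.380e-09 m) × (1.180e-25 kg·m/s)
ΔxΔp = 2.808e-34 J·s

Compare to the minimum allowed value ℏ/2:
ℏ/2 = 5.273e-35 J·s

Since ΔxΔp = 2.808e-34 J·s ≥ 5.273e-35 J·s = ℏ/2,
the measurement satisfies the uncertainty principle.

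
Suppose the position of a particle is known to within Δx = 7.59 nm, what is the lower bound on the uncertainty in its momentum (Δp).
6.947 × 10^-27 kg·m/s

Using the Heisenberg uncertainty principle:
ΔxΔp ≥ ℏ/2

The minimum uncertainty in momentum is:
Δp_min = ℏ/(2Δx)
Δp_min = (1.055e-34 J·s) / (2 × 7.590e-09 m)
Δp_min = 6.947e-27 kg·m/s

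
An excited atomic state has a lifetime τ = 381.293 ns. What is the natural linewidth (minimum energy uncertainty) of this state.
863.131 peV

Using the energy-time uncertainty principle:
ΔEΔt ≥ ℏ/2

The lifetime τ represents the time uncertainty Δt.
The natural linewidth (minimum energy uncertainty) is:

ΔE = ℏ/(2τ)
ΔE = (1.055e-34 J·s) / (2 × 3.813e-07 s)
ΔE = 1.383e-28 J = 863.131 peV

This natural linewidth limits the precision of spectroscopic measurements.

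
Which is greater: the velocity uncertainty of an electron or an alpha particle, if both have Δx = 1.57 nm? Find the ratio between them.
The electron has the larger minimum velocity uncertainty, by a ratio of 7294.3.

For both particles, Δp_min = ℏ/(2Δx) = 3.359e-26 kg·m/s (same for both).

The velocity uncertainty is Δv = Δp/m:
- electron: Δv = 3.359e-26 / 9.109e-31 = 3.687e+04 m/s = 36.869 km/s
- alpha particle: Δv = 3.359e-26 / 6.645e-27 = 5.054e+00 m/s = 5.054 m/s

Ratio: 3.687e+04 / 5.054e+00 = 7294.3

The lighter particle has larger velocity uncertainty because Δv ∝ 1/m.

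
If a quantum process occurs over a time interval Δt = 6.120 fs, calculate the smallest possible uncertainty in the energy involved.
53.775 meV

Using the energy-time uncertainty principle:
ΔEΔt ≥ ℏ/2

The minimum uncertainty in energy is:
ΔE_min = ℏ/(2Δt)
ΔE_min = (1.055e-34 J·s) / (2 × 6.120e-15 s)
ΔE_min = 8.616e-21 J = 53.775 meV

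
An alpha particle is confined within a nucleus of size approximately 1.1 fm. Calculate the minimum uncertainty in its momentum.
4.794 × 10^-20 kg·m/s

Using the Heisenberg uncertainty principle:
ΔxΔp ≥ ℏ/2

With Δx ≈ L = 1.100e-15 m (the confinement size):
Δp_min = ℏ/(2Δx)
Δp_min = (1.055e-34 J·s) / (2 × 1.100e-15 m)
Δp_min = 4.794e-20 kg·m/s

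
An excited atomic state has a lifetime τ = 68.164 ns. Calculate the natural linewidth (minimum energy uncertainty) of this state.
4.828 neV

Using the energy-time uncertainty principle:
ΔEΔt ≥ ℏ/2

The lifetime τ represents the time uncertainty Δt.
The natural linewidth (minimum energy uncertainty) is:

ΔE = ℏ/(2τ)
ΔE = (1.055e-34 J·s) / (2 × 6.816e-08 s)
ΔE = 7.736e-28 J = 4.828 neV

This natural linewidth limits the precision of spectroscopic measurements.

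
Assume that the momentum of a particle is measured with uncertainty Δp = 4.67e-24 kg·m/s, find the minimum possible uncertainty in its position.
11.291 pm

Using the Heisenberg uncertainty principle:
ΔxΔp ≥ ℏ/2

The minimum uncertainty in position is:
Δx_min = ℏ/(2Δp)
Δx_min = (1.055e-34 J·s) / (2 × 4.670e-24 kg·m/s)
Δx_min = 1.129e-11 m = 11.291 pm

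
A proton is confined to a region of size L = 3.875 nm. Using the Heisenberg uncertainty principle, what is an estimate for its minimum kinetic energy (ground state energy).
345.470 neV

Using the uncertainty principle to estimate ground state energy:

1. The position uncertainty is approximately the confinement size:
   Δx ≈ L = 3.875e-09 m

2. From ΔxΔp ≥ ℏ/2, the minimum momentum uncertainty is:
   Δp ≈ ℏ/(2L) = 1.361e-26 kg·m/s

3. The kinetic energy is approximately:
   KE ≈ (Δp)²/(2m) = (1.361e-26)²/(2 × 1.673e-27 kg)
   KE ≈ 5.535e-26 J = 345.470 neV

This is an order-of-magnitude estimate of the ground state energy.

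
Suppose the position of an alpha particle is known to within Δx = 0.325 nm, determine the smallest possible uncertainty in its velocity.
24.417 m/s

Using the Heisenberg uncertainty principle and Δp = mΔv:
ΔxΔp ≥ ℏ/2
Δx(mΔv) ≥ ℏ/2

The minimum uncertainty in velocity is:
Δv_min = ℏ/(2mΔx)
Δv_min = (1.055e-34 J·s) / (2 × 6.645e-27 kg × 3.250e-10 m)
Δv_min = 2.442e+01 m/s = 24.417 m/s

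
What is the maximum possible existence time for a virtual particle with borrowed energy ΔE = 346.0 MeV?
9.512 × 10^-25 s

Using the energy-time uncertainty principle:
ΔEΔt ≥ ℏ/2

For a virtual particle borrowing energy ΔE, the maximum lifetime is:
Δt_max = ℏ/(2ΔE)

Converting energy:
ΔE = 346.0 MeV = 5.544e-11 J

Δt_max = (1.055e-34 J·s) / (2 × 5.544e-11 J)
Δt_max = 9.512e-25 s = 9.512 × 10^-25 s

Virtual particles with higher borrowed energy exist for shorter times.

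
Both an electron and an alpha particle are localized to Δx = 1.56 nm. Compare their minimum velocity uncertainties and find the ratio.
The electron has the larger minimum velocity uncertainty, by a ratio of 7294.3.

For both particles, Δp_min = ℏ/(2Δx) = 3.380e-26 kg·m/s (same for both).

The velocity uncertainty is Δv = Δp/m:
- electron: Δv = 3.380e-26 / 9.109e-31 = 3.711e+04 m/s = 37.105 km/s
- alpha particle: Δv = 3.380e-26 / 6.645e-27 = 5.087e+00 m/s = 5.087 m/s

Ratio: 3.711e+04 / 5.087e+00 = 7294.3

The lighter particle has larger velocity uncertainty because Δv ∝ 1/m.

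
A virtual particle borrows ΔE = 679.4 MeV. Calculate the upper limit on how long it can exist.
4.844 × 10^-25 s

Using the energy-time uncertainty principle:
ΔEΔt ≥ ℏ/2

For a virtual particle borrowing energy ΔE, the maximum lifetime is:
Δt_max = ℏ/(2ΔE)

Converting energy:
ΔE = 679.4 MeV = 1.089e-10 J

Δt_max = (1.055e-34 J·s) / (2 × 1.089e-10 J)
Δt_max = 4.844e-25 s = 4.844 × 10^-25 s

Virtual particles with higher borrowed energy exist for shorter times.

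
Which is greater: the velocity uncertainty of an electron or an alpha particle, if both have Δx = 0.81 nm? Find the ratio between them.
The electron has the larger minimum velocity uncertainty, by a ratio of 7294.3.

For both particles, Δp_min = ℏ/(2Δx) = 6.510e-26 kg·m/s (same for both).

The velocity uncertainty is Δv = Δp/m:
- electron: Δv = 6.510e-26 / 9.109e-31 = 7.146e+04 m/s = 71.462 km/s
- alpha particle: Δv = 6.510e-26 / 6.645e-27 = 9.797e+00 m/s = 9.797 m/s

Ratio: 7.146e+04 / 9.797e+00 = 7294.3

The lighter particle has larger velocity uncertainty because Δv ∝ 1/m.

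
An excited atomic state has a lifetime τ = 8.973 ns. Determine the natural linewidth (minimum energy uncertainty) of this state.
36.677 neV

Using the energy-time uncertainty principle:
ΔEΔt ≥ ℏ/2

The lifetime τ represents the time uncertainty Δt.
The natural linewidth (minimum energy uncertainty) is:

ΔE = ℏ/(2τ)
ΔE = (1.055e-34 J·s) / (2 × 8.973e-09 s)
ΔE = 5.876e-27 J = 36.677 neV

This natural linewidth limits the precision of spectroscopic measurements.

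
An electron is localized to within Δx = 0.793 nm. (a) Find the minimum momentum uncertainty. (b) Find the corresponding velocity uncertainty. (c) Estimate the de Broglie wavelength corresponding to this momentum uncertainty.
(a) Δp_min = 6.649 × 10^-26 kg·m/s
(b) Δv_min = 72.993 km/s
(c) λ_dB = 9.965 nm

Step-by-step:

(a) From the uncertainty principle:
Δp_min = ℏ/(2Δx) = (1.055e-34 J·s)/(2 × 7.930e-10 m) = 6.649e-26 kg·m/s

(b) The velocity uncertainty:
Δv = Δp/m = (6.649e-26 kg·m/s)/(9.109e-31 kg) = 7.299e+04 m/s = 72.993 km/s

(c) The de Broglie wavelength for this momentum:
λ = h/p = (6.626e-34 J·s)/(6.649e-26 kg·m/s) = 9.965e-09 m = 9.965 nm

Note: The de Broglie wavelength is comparable to the localization size, as expected from wave-particle duality.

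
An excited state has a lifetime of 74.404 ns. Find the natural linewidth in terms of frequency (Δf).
1.070 MHz

Using the energy-time uncertainty principle and E = hf:
ΔEΔt ≥ ℏ/2
hΔf·Δt ≥ ℏ/2

The minimum frequency uncertainty is:
Δf = ℏ/(2hτ) = 1/(4πτ)
Δf = 1/(4π × 7.440e-08 s)
Δf = 1.070e+06 Hz = 1.070 MHz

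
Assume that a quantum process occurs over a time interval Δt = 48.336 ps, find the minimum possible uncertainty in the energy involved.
6.809 μeV

Using the energy-time uncertainty principle:
ΔEΔt ≥ ℏ/2

The minimum uncertainty in energy is:
ΔE_min = ℏ/(2Δt)
ΔE_min = (1.055e-34 J·s) / (2 × 4.834e-11 s)
ΔE_min = 1.091e-24 J = 6.809 μeV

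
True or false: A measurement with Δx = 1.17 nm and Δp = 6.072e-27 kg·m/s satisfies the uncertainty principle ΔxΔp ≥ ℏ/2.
No, it violates the uncertainty principle (impossible measurement).

Calculate the product ΔxΔp:
ΔxΔp = (1.170e-09 m) × (6.072e-27 kg·m/s)
ΔxΔp = 7.104e-36 J·s

Compare to the minimum allowed value ℏ/2:
ℏ/2 = 5.273e-35 J·s

Since ΔxΔp = 7.104e-36 J·s < 5.273e-35 J·s = ℏ/2,
the measurement violates the uncertainty principle.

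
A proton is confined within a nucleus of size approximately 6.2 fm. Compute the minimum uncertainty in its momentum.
8.505 × 10^-21 kg·m/s

Using the Heisenberg uncertainty principle:
ΔxΔp ≥ ℏ/2

With Δx ≈ L = 6.200e-15 m (the confinement size):
Δp_min = ℏ/(2Δx)
Δp_min = (1.055e-34 J·s) / (2 × 6.200e-15 m)
Δp_min = 8.505e-21 kg·m/s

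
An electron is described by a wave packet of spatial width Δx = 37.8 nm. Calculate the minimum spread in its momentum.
1.395 × 10^-27 kg·m/s

For a wave packet, the spatial width Δx and momentum spread Δp are related by the uncertainty principle:
ΔxΔp ≥ ℏ/2

The minimum momentum spread is:
Δp_min = ℏ/(2Δx)
Δp_min = (1.055e-34 J·s) / (2 × 3.780e-08 m)
Δp_min = 1.395e-27 kg·m/s

A wave packet cannot have both a well-defined position and well-defined momentum.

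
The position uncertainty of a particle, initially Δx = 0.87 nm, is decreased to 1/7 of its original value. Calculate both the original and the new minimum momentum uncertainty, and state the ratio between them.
Original Δp_min = 6.061 × 10^-26 kg·m/s; new Δp'_min = 4.243 × 10^-25 kg·m/s; ratio Δp'_min/Δp_min = 7.

From the uncertainty principle ΔxΔp ≥ ℏ/2, the minimum momentum uncertainty is Δp_min = ℏ/(2Δx).

Original (Δx = 0.87 nm = 8.700e-10 m):
Δp_min = (1.055e-34 J·s)/(2 × 8.700e-10 m) = 6.061e-26 kg·m/s

When Δx → (1/7)Δx:
Δp'_min = ℏ/(2 × (1/7)Δx) = 7 × ℏ/(2Δx) = 7 × Δp_min
Δp'_min = 7 × 6.061e-26 kg·m/s = 4.243e-25 kg·m/s

Since Δp_min ∝ 1/Δx, when Δx is decreased to 1/7 of its original value, Δp_min increases to 7 times its original value.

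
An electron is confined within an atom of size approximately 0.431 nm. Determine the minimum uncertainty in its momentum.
1.223 × 10^-25 kg·m/s

Using the Heisenberg uncertainty principle:
ΔxΔp ≥ ℏ/2

With Δx ≈ L = 4.310e-10 m (the confinement size):
Δp_min = ℏ/(2Δx)
Δp_min = (1.055e-34 J·s) / (2 × 4.310e-10 m)
Δp_min = 1.223e-25 kg·m/s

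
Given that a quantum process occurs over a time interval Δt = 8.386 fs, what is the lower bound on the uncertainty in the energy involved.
39.245 meV

Using the energy-time uncertainty principle:
ΔEΔt ≥ ℏ/2

The minimum uncertainty in energy is:
ΔE_min = ℏ/(2Δt)
ΔE_min = (1.055e-34 J·s) / (2 × 8.386e-15 s)
ΔE_min = 6.288e-21 J = 39.245 meV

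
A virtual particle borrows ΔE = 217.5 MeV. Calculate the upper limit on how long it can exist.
1.513 ys

Using the energy-time uncertainty principle:
ΔEΔt ≥ ℏ/2

For a virtual particle borrowing energy ΔE, the maximum lifetime is:
Δt_max = ℏ/(2ΔE)

Converting energy:
ΔE = 217.5 MeV = 3.485e-11 J

Δt_max = (1.055e-34 J·s) / (2 × 3.485e-11 J)
Δt_max = 1.513e-24 s = 1.513 ys

Virtual particles with higher borrowed energy exist for shorter times.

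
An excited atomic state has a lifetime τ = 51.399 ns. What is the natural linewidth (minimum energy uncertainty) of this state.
6.403 neV

Using the energy-time uncertainty principle:
ΔEΔt ≥ ℏ/2

The lifetime τ represents the time uncertainty Δt.
The natural linewidth (minimum energy uncertainty) is:

ΔE = ℏ/(2τ)
ΔE = (1.055e-34 J·s) / (2 × 5.140e-08 s)
ΔE = 1.026e-27 J = 6.403 neV

This natural linewidth limits the precision of spectroscopic measurements.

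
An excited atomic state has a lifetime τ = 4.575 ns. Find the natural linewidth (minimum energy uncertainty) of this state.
71.936 neV

Using the energy-time uncertainty principle:
ΔEΔt ≥ ℏ/2

The lifetime τ represents the time uncertainty Δt.
The natural linewidth (minimum energy uncertainty) is:

ΔE = ℏ/(2τ)
ΔE = (1.055e-34 J·s) / (2 × 4.575e-09 s)
ΔE = 1.153e-26 J = 71.936 neV

This natural linewidth limits the precision of spectroscopic measurements.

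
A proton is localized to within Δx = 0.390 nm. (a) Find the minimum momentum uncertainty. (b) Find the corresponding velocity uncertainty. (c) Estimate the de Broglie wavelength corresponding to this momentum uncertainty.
(a) Δp_min = 1.352 × 10^-25 kg·m/s
(b) Δv_min = 80.832 m/s
(c) λ_dB = 4.901 nm

Step-by-step:

(a) From the uncertainty principle:
Δp_min = ℏ/(2Δx) = (1.055e-34 J·s)/(2 × 3.900e-10 m) = 1.352e-25 kg·m/s

(b) The velocity uncertainty:
Δv = Δp/m = (1.352e-25 kg·m/s)/(1.673e-27 kg) = 8.083e+01 m/s = 80.832 m/s

(c) The de Broglie wavelength for this momentum:
λ = h/p = (6.626e-34 J·s)/(1.352e-25 kg·m/s) = 4.901e-09 m = 4.901 nm

Note: The de Broglie wavelength is comparable to the localization size, as expected from wave-particle duality.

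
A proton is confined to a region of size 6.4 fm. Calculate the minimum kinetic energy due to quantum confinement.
126.647 keV

Using the uncertainty principle:

1. Position uncertainty: Δx ≈ 6.400e-15 m
2. Minimum momentum uncertainty: Δp = ℏ/(2Δx) = 8.239e-21 kg·m/s
3. Minimum kinetic energy:
   KE = (Δp)²/(2m) = (8.239e-21)²/(2 × 1.673e-27 kg)
   KE = 2.029e-14 J = 126.647 keV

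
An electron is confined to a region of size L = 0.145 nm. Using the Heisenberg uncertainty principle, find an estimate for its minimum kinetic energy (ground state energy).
453.030 meV

Using the uncertainty principle to estimate ground state energy:

1. The position uncertainty is approximately the confinement size:
   Δx ≈ L = 1.450e-10 m

2. From ΔxΔp ≥ ℏ/2, the minimum momentum uncertainty is:
   Δp ≈ ℏ/(2L) = 3.636e-25 kg·m/s

3. The kinetic energy is approximately:
   KE ≈ (Δp)²/(2m) = (3.636e-25)²/(2 × 9.109e-31 kg)
   KE ≈ 7.258e-20 J = 453.030 meV

This is an order-of-magnitude estimate of the ground state energy.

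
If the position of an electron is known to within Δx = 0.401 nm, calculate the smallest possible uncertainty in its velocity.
144.349 km/s

Using the Heisenberg uncertainty principle and Δp = mΔv:
ΔxΔp ≥ ℏ/2
Δx(mΔv) ≥ ℏ/2

The minimum uncertainty in velocity is:
Δv_min = ℏ/(2mΔx)
Δv_min = (1.055e-34 J·s) / (2 × 9.109e-31 kg × 4.010e-10 m)
Δv_min = 1.443e+05 m/s = 144.349 km/s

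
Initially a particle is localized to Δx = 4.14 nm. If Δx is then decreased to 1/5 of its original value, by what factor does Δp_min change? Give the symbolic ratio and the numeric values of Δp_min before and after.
Original Δp_min = 1.274 × 10^-26 kg·m/s; new Δp'_min = 6.368 × 10^-26 kg·m/s; ratio Δp'_min/Δp_min = 5.

From the uncertainty principle ΔxΔp ≥ ℏ/2, the minimum momentum uncertainty is Δp_min = ℏ/(2Δx).

Original (Δx = 4.14 nm = 4.140e-09 m):
Δp_min = (1.055e-34 J·s)/(2 × 4.140e-09 m) = 1.274e-26 kg·m/s

When Δx → (1/5)Δx:
Δp'_min = ℏ/(2 × (1/5)Δx) = 5 × ℏ/(2Δx) = 5 × Δp_min
Δp'_min = 5 × 1.274e-26 kg·m/s = 6.368e-26 kg·m/s

Since Δp_min ∝ 1/Δx, when Δx is decreased to 1/5 of its original value, Δp_min increases to 5 times its original value.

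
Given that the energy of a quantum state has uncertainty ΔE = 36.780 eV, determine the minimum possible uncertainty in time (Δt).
8.948 as

Using the energy-time uncertainty principle:
ΔEΔt ≥ ℏ/2

The minimum uncertainty in time is:
Δt_min = ℏ/(2ΔE)
Δt_min = (1.055e-34 J·s) / (2 × 5.893e-18 J)
Δt_min = 8.948e-18 s = 8.948 as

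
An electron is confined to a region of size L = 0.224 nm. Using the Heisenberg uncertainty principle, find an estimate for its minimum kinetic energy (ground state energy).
189.831 meV

Using the uncertainty principle to estimate ground state energy:

1. The position uncertainty is approximately the confinement size:
   Δx ≈ L = 2.240e-10 m

2. From ΔxΔp ≥ ℏ/2, the minimum momentum uncertainty is:
   Δp ≈ ℏ/(2L) = 2.354e-25 kg·m/s

3. The kinetic energy is approximately:
   KE ≈ (Δp)²/(2m) = (2.354e-25)²/(2 × 9.109e-31 kg)
   KE ≈ 3.041e-20 J = 189.831 meV

This is an order-of-magnitude estimate of the ground state energy.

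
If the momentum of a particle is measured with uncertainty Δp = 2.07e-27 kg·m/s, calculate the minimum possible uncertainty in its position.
25.473 nm

Using the Heisenberg uncertainty principle:
ΔxΔp ≥ ℏ/2

The minimum uncertainty in position is:
Δx_min = ℏ/(2Δp)
Δx_min = (1.055e-34 J·s) / (2 × 2.070e-27 kg·m/s)
Δx_min = 2.547e-08 m = 25.473 nm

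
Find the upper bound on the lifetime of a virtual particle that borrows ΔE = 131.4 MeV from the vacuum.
2.505 ys

Using the energy-time uncertainty principle:
ΔEΔt ≥ ℏ/2

For a virtual particle borrowing energy ΔE, the maximum lifetime is:
Δt_max = ℏ/(2ΔE)

Converting energy:
ΔE = 131.4 MeV = 2.105e-11 J

Δt_max = (1.055e-34 J·s) / (2 × 2.105e-11 J)
Δt_max = 2.505e-24 s = 2.505 ys

Virtual particles with higher borrowed energy exist for shorter times.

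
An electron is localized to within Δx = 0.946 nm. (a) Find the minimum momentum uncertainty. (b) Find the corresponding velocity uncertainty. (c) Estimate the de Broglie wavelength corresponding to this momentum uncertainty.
(a) Δp_min = 5.574 × 10^-26 kg·m/s
(b) Δv_min = 61.188 km/s
(c) λ_dB = 11.888 nm

Step-by-step:

(a) From the uncertainty principle:
Δp_min = ℏ/(2Δx) = (1.055e-34 J·s)/(2 × 9.460e-10 m) = 5.574e-26 kg·m/s

(b) The velocity uncertainty:
Δv = Δp/m = (5.574e-26 kg·m/s)/(9.109e-31 kg) = 6.119e+04 m/s = 61.188 km/s

(c) The de Broglie wavelength for this momentum:
λ = h/p = (6.626e-34 J·s)/(5.574e-26 kg·m/s) = 1.189e-08 m = 11.888 nm

Note: The de Broglie wavelength is comparable to the localization size, as expected from wave-particle duality.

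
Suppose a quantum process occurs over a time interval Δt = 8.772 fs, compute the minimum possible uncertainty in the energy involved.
37.518 meV

Using the energy-time uncertainty principle:
ΔEΔt ≥ ℏ/2

The minimum uncertainty in energy is:
ΔE_min = ℏ/(2Δt)
ΔE_min = (1.055e-34 J·s) / (2 × 8.772e-15 s)
ΔE_min = 6.011e-21 J = 37.518 meV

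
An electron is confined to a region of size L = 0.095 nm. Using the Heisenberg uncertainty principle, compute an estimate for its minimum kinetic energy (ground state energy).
1.055 eV

Using the uncertainty principle to estimate ground state energy:

1. The position uncertainty is approximately the confinement size:
   Δx ≈ L = 9.500e-11 m

2. From ΔxΔp ≥ ℏ/2, the minimum momentum uncertainty is:
   Δp ≈ ℏ/(2L) = 5.550e-25 kg·m/s

3. The kinetic energy is approximately:
   KE ≈ (Δp)²/(2m) = (5.550e-25)²/(2 × 9.109e-31 kg)
   KE ≈ 1.691e-19 J = 1.055 eV

This is an order-of-magnitude estimate of the ground state energy.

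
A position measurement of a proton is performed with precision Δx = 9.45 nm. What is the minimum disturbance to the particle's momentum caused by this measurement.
5.580 × 10^-27 kg·m/s

The uncertainty principle implies that measuring position disturbs momentum:
ΔxΔp ≥ ℏ/2

When we measure position with precision Δx, we necessarily introduce a momentum uncertainty:
Δp ≥ ℏ/(2Δx)
Δp_min = (1.055e-34 J·s) / (2 × 9.450e-09 m)
Δp_min = 5.580e-27 kg·m/s

The more precisely we measure position, the greater the momentum disturbance.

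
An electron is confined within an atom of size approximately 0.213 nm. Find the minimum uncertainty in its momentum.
2.476 × 10^-25 kg·m/s

Using the Heisenberg uncertainty principle:
ΔxΔp ≥ ℏ/2

With Δx ≈ L = 2.130e-10 m (the confinement size):
Δp_min = ℏ/(2Δx)
Δp_min = (1.055e-34 J·s) / (2 × 2.130e-10 m)
Δp_min = 2.476e-25 kg·m/s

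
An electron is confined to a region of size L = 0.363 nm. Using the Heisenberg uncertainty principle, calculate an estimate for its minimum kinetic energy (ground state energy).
72.285 meV

Using the uncertainty principle to estimate ground state energy:

1. The position uncertainty is approximately the confinement size:
   Δx ≈ L = 3.630e-10 m

2. From ΔxΔp ≥ ℏ/2, the minimum momentum uncertainty is:
   Δp ≈ ℏ/(2L) = 1.453e-25 kg·m/s

3. The kinetic energy is approximately:
   KE ≈ (Δp)²/(2m) = (1.453e-25)²/(2 × 9.109e-31 kg)
   KE ≈ 1.158e-20 J = 72.285 meV

This is an order-of-magnitude estimate of the ground state energy.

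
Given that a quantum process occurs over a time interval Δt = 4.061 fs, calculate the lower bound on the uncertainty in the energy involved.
81.041 meV

Using the energy-time uncertainty principle:
ΔEΔt ≥ ℏ/2

The minimum uncertainty in energy is:
ΔE_min = ℏ/(2Δt)
ΔE_min = (1.055e-34 J·s) / (2 × 4.061e-15 s)
ΔE_min = 1.298e-20 J = 81.041 meV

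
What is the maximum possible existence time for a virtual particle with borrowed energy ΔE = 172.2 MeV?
1.911 ys

Using the energy-time uncertainty principle:
ΔEΔt ≥ ℏ/2

For a virtual particle borrowing energy ΔE, the maximum lifetime is:
Δt_max = ℏ/(2ΔE)

Converting energy:
ΔE = 172.2 MeV = 2.759e-11 J

Δt_max = (1.055e-34 J·s) / (2 × 2.759e-11 J)
Δt_max = 1.911e-24 s = 1.911 ys

Virtual particles with higher borrowed energy exist for shorter times.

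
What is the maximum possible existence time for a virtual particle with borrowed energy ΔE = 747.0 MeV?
4.406 × 10^-25 s

Using the energy-time uncertainty principle:
ΔEΔt ≥ ℏ/2

For a virtual particle borrowing energy ΔE, the maximum lifetime is:
Δt_max = ℏ/(2ΔE)

Converting energy:
ΔE = 747.0 MeV = 1.197e-10 J

Δt_max = (1.055e-34 J·s) / (2 × 1.197e-10 J)
Δt_max = 4.406e-25 s = 4.406 × 10^-25 s

Virtual particles with higher borrowed energy exist for shorter times.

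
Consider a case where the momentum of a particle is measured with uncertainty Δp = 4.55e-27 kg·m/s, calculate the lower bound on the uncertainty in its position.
11.589 nm

Using the Heisenberg uncertainty principle:
ΔxΔp ≥ ℏ/2

The minimum uncertainty in position is:
Δx_min = ℏ/(2Δp)
Δx_min = (1.055e-34 J·s) / (2 × 4.550e-27 kg·m/s)
Δx_min = 1.159e-08 m = 11.589 nm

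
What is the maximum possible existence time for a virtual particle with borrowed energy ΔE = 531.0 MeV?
6.198 × 10^-25 s

Using the energy-time uncertainty principle:
ΔEΔt ≥ ℏ/2

For a virtual particle borrowing energy ΔE, the maximum lifetime is:
Δt_max = ℏ/(2ΔE)

Converting energy:
ΔE = 531.0 MeV = 8.508e-11 J

Δt_max = (1.055e-34 J·s) / (2 × 8.508e-11 J)
Δt_max = 6.198e-25 s = 6.198 × 10^-25 s

Virtual particles with higher borrowed energy exist for shorter times.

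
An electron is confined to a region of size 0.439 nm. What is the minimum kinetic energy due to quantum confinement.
49.424 meV

Using the uncertainty principle:

1. Position uncertainty: Δx ≈ 4.390e-10 m
2. Minimum momentum uncertainty: Δp = ℏ/(2Δx) = 1.201e-25 kg·m/s
3. Minimum kinetic energy:
   KE = (Δp)²/(2m) = (1.201e-25)²/(2 × 9.109e-31 kg)
   KE = 7.919e-21 J = 49.424 meV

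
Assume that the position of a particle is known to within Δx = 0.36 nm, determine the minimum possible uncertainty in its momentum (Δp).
1.465 × 10^-25 kg·m/s

Using the Heisenberg uncertainty principle:
ΔxΔp ≥ ℏ/2

The minimum uncertainty in momentum is:
Δp_min = ℏ/(2Δx)
Δp_min = (1.055e-34 J·s) / (2 × 3.600e-10 m)
Δp_min = 1.465e-25 kg·m/s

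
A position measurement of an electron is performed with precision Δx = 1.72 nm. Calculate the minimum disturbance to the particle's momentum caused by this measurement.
3.066 × 10^-26 kg·m/s

The uncertainty principle implies that measuring position disturbs momentum:
ΔxΔp ≥ ℏ/2

When we measure position with precision Δx, we necessarily introduce a momentum uncertainty:
Δp ≥ ℏ/(2Δx)
Δp_min = (1.055e-34 J·s) / (2 × 1.720e-09 m)
Δp_min = 3.066e-26 kg·m/s

The more precisely we measure position, the greater the momentum disturbance.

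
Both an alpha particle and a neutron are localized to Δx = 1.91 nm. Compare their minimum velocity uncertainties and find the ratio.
The neutron has the larger minimum velocity uncertainty, by a ratio of 4.0.

For both particles, Δp_min = ℏ/(2Δx) = 2.761e-26 kg·m/s (same for both).

The velocity uncertainty is Δv = Δp/m:
- alpha particle: Δv = 2.761e-26 / 6.645e-27 = 4.155e+00 m/s = 4.155 m/s
- neutron: Δv = 2.761e-26 / 1.675e-27 = 1.648e+01 m/s = 16.482 m/s

Ratio: 1.648e+01 / 4.155e+00 = 4.0

The lighter particle has larger velocity uncertainty because Δv ∝ 1/m.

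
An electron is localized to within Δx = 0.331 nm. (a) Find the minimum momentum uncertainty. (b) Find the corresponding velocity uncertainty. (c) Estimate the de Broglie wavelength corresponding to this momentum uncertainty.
(a) Δp_min = 1.593 × 10^-25 kg·m/s
(b) Δv_min = 174.876 km/s
(c) λ_dB = 4.159 nm

Step-by-step:

(a) From the uncertainty principle:
Δp_min = ℏ/(2Δx) = (1.055e-34 J·s)/(2 × 3.310e-10 m) = 1.593e-25 kg·m/s

(b) The velocity uncertainty:
Δv = Δp/m = (1.593e-25 kg·m/s)/(9.109e-31 kg) = 1.749e+05 m/s = 174.876 km/s

(c) The de Broglie wavelength for this momentum:
λ = h/p = (6.626e-34 J·s)/(1.593e-25 kg·m/s) = 4.159e-09 m = 4.159 nm

Note: The de Broglie wavelength is comparable to the localization size, as expected from wave-particle duality.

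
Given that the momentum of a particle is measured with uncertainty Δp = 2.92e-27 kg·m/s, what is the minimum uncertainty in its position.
18.058 nm

Using the Heisenberg uncertainty principle:
ΔxΔp ≥ ℏ/2

The minimum uncertainty in position is:
Δx_min = ℏ/(2Δp)
Δx_min = (1.055e-34 J·s) / (2 × 2.920e-27 kg·m/s)
Δx_min = 1.806e-08 m = 18.058 nm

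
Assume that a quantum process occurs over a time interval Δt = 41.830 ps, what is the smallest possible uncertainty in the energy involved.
7.868 μeV

Using the energy-time uncertainty principle:
ΔEΔt ≥ ℏ/2

The minimum uncertainty in energy is:
ΔE_min = ℏ/(2Δt)
ΔE_min = (1.055e-34 J·s) / (2 × 4.183e-11 s)
ΔE_min = 1.261e-24 J = 7.868 μeV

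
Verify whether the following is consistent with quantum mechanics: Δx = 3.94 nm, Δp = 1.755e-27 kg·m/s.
No, it violates the uncertainty principle (impossible measurement).

Calculate the product ΔxΔp:
ΔxΔp = (3.940e-09 m) × (1.755e-27 kg·m/s)
ΔxΔp = 6.915e-36 J·s

Compare to the minimum allowed value ℏ/2:
ℏ/2 = 5.273e-35 J·s

Since ΔxΔp = 6.915e-36 J·s < 5.273e-35 J·s = ℏ/2,
the measurement violates the uncertainty principle.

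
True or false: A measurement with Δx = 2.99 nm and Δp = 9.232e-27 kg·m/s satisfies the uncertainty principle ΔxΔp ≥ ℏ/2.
No, it violates the uncertainty principle (impossible measurement).

Calculate the product ΔxΔp:
ΔxΔp = (2.990e-09 m) × (9.232e-27 kg·m/s)
ΔxΔp = 2.760e-35 J·s

Compare to the minimum allowed value ℏ/2:
ℏ/2 = 5.273e-35 J·s

Since ΔxΔp = 2.760e-35 J·s < 5.273e-35 J·s = ℏ/2,
the measurement violates the uncertainty principle.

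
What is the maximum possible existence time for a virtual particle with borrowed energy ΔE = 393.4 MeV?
8.366 × 10^-25 s

Using the energy-time uncertainty principle:
ΔEΔt ≥ ℏ/2

For a virtual particle borrowing energy ΔE, the maximum lifetime is:
Δt_max = ℏ/(2ΔE)

Converting energy:
ΔE = 393.4 MeV = 6.303e-11 J

Δt_max = (1.055e-34 J·s) / (2 × 6.303e-11 J)
Δt_max = 8.366e-25 s = 8.366 × 10^-25 s

Virtual particles with higher borrowed energy exist for shorter times.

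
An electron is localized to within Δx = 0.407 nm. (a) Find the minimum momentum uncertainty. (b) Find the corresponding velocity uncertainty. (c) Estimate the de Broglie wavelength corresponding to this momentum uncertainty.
(a) Δp_min = 1.296 × 10^-25 kg·m/s
(b) Δv_min = 142.221 km/s
(c) λ_dB = 5.115 nm

Step-by-step:

(a) From the uncertainty principle:
Δp_min = ℏ/(2Δx) = (1.055e-34 J·s)/(2 × 4.070e-10 m) = 1.296e-25 kg·m/s

(b) The velocity uncertainty:
Δv = Δp/m = (1.296e-25 kg·m/s)/(9.109e-31 kg) = 1.422e+05 m/s = 142.221 km/s

(c) The de Broglie wavelength for this momentum:
λ = h/p = (6.626e-34 J·s)/(1.296e-25 kg·m/s) = 5.115e-09 m = 5.115 nm

Note: The de Broglie wavelength is comparable to the localization size, as expected from wave-particle duality.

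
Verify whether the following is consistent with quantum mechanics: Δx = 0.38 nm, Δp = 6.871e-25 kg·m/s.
Yes, it satisfies the uncertainty principle.

Calculate the product ΔxΔp:
ΔxΔp = (3.800e-10 m) × (6.871e-25 kg·m/s)
ΔxΔp = 2.611e-34 J·s

Compare to the minimum allowed value ℏ/2:
ℏ/2 = 5.273e-35 J·s

Since ΔxΔp = 2.611e-34 J·s ≥ 5.273e-35 J·s = ℏ/2,
the measurement satisfies the uncertainty principle.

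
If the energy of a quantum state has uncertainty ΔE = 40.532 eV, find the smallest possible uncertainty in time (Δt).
8.120 as

Using the energy-time uncertainty principle:
ΔEΔt ≥ ℏ/2

The minimum uncertainty in time is:
Δt_min = ℏ/(2ΔE)
Δt_min = (1.055e-34 J·s) / (2 × 6.494e-18 J)
Δt_min = 8.120e-18 s = 8.120 as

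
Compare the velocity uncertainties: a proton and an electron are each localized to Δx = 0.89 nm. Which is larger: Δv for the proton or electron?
The electron has the larger minimum velocity uncertainty, by a ratio of 1836.2.

For both particles, Δp_min = ℏ/(2Δx) = 5.925e-26 kg·m/s (same for both).

The velocity uncertainty is Δv = Δp/m:
- proton: Δv = 5.925e-26 / 1.673e-27 = 3.542e+01 m/s = 35.421 m/s
- electron: Δv = 5.925e-26 / 9.109e-31 = 6.504e+04 m/s = 65.038 km/s

Ratio: 6.504e+04 / 3.542e+01 = 1836.2

The lighter particle has larger velocity uncertainty because Δv ∝ 1/m.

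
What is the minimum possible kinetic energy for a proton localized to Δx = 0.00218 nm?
1.092 eV

Localizing a particle requires giving it sufficient momentum uncertainty:

1. From uncertainty principle: Δp ≥ ℏ/(2Δx)
   Δp_min = (1.055e-34 J·s) / (2 × 2.180e-12 m)
   Δp_min = 2.419e-23 kg·m/s

2. This momentum uncertainty corresponds to kinetic energy:
   KE ≈ (Δp)²/(2m) = (2.419e-23)²/(2 × 1.673e-27 kg)
   KE = 1.749e-19 J = 1.092 eV

Tighter localization requires more energy.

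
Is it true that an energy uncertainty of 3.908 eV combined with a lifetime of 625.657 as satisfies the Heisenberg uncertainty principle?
Yes, it satisfies the uncertainty relation.

Calculate the product ΔEΔt:
ΔE = 3.908 eV = 6.261e-19 J
ΔEΔt = (6.261e-19 J) × (6.257e-16 s)
ΔEΔt = 3.917e-34 J·s

Compare to the minimum allowed value ℏ/2:
ℏ/2 = 5.273e-35 J·s

Since ΔEΔt = 3.917e-34 J·s ≥ 5.273e-35 J·s = ℏ/2,
this satisfies the uncertainty relation.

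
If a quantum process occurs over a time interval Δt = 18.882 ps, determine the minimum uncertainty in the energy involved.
17.430 μeV

Using the energy-time uncertainty principle:
ΔEΔt ≥ ℏ/2

The minimum uncertainty in energy is:
ΔE_min = ℏ/(2Δt)
ΔE_min = (1.055e-34 J·s) / (2 × 1.888e-11 s)
ΔE_min = 2.793e-24 J = 17.430 μeV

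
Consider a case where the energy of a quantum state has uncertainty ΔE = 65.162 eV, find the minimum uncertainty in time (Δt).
5.051 as

Using the energy-time uncertainty principle:
ΔEΔt ≥ ℏ/2

The minimum uncertainty in time is:
Δt_min = ℏ/(2ΔE)
Δt_min = (1.055e-34 J·s) / (2 × 1.044e-17 J)
Δt_min = 5.051e-18 s = 5.051 as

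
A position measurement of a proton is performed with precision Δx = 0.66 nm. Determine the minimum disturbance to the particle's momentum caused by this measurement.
7.989 × 10^-26 kg·m/s

The uncertainty principle implies that measuring position disturbs momentum:
ΔxΔp ≥ ℏ/2

When we measure position with precision Δx, we necessarily introduce a momentum uncertainty:
Δp ≥ ℏ/(2Δx)
Δp_min = (1.055e-34 J·s) / (2 × 6.600e-10 m)
Δp_min = 7.989e-26 kg·m/s

The more precisely we measure position, the greater the momentum disturbance.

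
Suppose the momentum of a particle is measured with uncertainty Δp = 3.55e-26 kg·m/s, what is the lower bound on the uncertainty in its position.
1.485 nm

Using the Heisenberg uncertainty principle:
ΔxΔp ≥ ℏ/2

The minimum uncertainty in position is:
Δx_min = ℏ/(2Δp)
Δx_min = (1.055e-34 J·s) / (2 × 3.550e-26 kg·m/s)
Δx_min = 1.485e-09 m = 1.485 nm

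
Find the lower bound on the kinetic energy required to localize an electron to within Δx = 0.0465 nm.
4.405 eV

Localizing a particle requires giving it sufficient momentum uncertainty:

1. From uncertainty principle: Δp ≥ ℏ/(2Δx)
   Δp_min = (1.055e-34 J·s) / (2 × 4.650e-11 m)
   Δp_min = 1.134e-24 kg·m/s

2. This momentum uncertainty corresponds to kinetic energy:
   KE ≈ (Δp)²/(2m) = (1.134e-24)²/(2 × 9.109e-31 kg)
   KE = 7.058e-19 J = 4.405 eV

Tighter localization requires more energy.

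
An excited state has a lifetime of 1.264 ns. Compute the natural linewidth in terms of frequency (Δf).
62.957 MHz

Using the energy-time uncertainty principle and E = hf:
ΔEΔt ≥ ℏ/2
hΔf·Δt ≥ ℏ/2

The minimum frequency uncertainty is:
Δf = ℏ/(2hτ) = 1/(4πτ)
Δf = 1/(4π × 1.264e-09 s)
Δf = 6.296e+07 Hz = 62.957 MHz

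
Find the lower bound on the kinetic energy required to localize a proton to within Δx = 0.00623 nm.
133.653 meV

Localizing a particle requires giving it sufficient momentum uncertainty:

1. From uncertainty principle: Δp ≥ ℏ/(2Δx)
   Δp_min = (1.055e-34 J·s) / (2 × 6.230e-12 m)
   Δp_min = 8.464e-24 kg·m/s

2. This momentum uncertainty corresponds to kinetic energy:
   KE ≈ (Δp)²/(2m) = (8.464e-24)²/(2 × 1.673e-27 kg)
   KE = 2.141e-20 J = 133.653 meV

Tighter localization requires more energy.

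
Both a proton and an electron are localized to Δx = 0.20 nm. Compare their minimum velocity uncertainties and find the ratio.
The electron has the larger minimum velocity uncertainty, by a ratio of 1836.2.

For both particles, Δp_min = ℏ/(2Δx) = 2.636e-25 kg·m/s (same for both).

The velocity uncertainty is Δv = Δp/m:
- proton: Δv = 2.636e-25 / 1.673e-27 = 1.576e+02 m/s = 157.623 m/s
- electron: Δv = 2.636e-25 / 9.109e-31 = 2.894e+05 m/s = 289.419 km/s

Ratio: 2.894e+05 / 1.576e+02 = 1836.2

The lighter particle has larger velocity uncertainty because Δv ∝ 1/m.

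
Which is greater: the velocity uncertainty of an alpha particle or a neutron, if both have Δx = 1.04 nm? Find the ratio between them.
The neutron has the larger minimum velocity uncertainty, by a ratio of 4.0.

For both particles, Δp_min = ℏ/(2Δx) = 5.070e-26 kg·m/s (same for both).

The velocity uncertainty is Δv = Δp/m:
- alpha particle: Δv = 5.070e-26 / 6.645e-27 = 7.630e+00 m/s = 7.630 m/s
- neutron: Δv = 5.070e-26 / 1.675e-27 = 3.027e+01 m/s = 30.270 m/s

Ratio: 3.027e+01 / 7.630e+00 = 4.0

The lighter particle has larger velocity uncertainty because Δv ∝ 1/m.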